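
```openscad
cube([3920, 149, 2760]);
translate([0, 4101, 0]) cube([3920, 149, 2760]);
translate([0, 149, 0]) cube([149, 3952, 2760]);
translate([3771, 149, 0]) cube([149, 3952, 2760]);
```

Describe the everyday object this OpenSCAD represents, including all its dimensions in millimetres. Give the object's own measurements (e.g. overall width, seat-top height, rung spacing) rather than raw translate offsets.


The wall frame of a small rectangular building: four walls, each 2760 mm tall and 149 mm thick, enclosing a footprint 3920 mm (x) by 4250 mm (y) outside-to-outside, with no floor or roof. The front and back walls (the −y and +y sides) span the full width; the two side walls fit between them.


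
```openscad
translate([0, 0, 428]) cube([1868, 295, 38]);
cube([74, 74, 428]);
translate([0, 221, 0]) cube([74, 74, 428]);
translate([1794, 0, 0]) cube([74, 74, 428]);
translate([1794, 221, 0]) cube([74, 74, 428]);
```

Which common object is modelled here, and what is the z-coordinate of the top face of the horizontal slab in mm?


A bench. The seat-top height is 466 mm.

A long slab on four corner posts — a bench. The slab sits at z = 428 with thickness 38, so the top is 428 + 38 = 466 mm.


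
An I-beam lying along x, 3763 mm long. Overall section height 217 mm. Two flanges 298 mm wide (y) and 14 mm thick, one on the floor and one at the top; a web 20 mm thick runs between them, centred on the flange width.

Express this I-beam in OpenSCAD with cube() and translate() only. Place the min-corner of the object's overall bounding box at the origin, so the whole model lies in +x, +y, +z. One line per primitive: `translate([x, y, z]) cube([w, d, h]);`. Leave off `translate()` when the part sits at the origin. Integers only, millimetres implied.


cube([3763, 298, 14]);
translate([0, 139, 14]) cube([3763, 20, 189]);
translate([0, 0, 203]) cube([3763, 298, 14]);


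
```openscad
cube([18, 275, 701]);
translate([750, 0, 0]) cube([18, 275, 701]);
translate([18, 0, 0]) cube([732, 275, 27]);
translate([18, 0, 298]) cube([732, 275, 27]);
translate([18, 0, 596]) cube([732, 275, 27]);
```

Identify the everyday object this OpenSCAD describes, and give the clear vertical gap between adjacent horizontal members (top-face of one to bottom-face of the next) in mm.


A bookshelf. The clear shelf gap is 271 mm.

Two tall side panels with 3 horizontal boards between them — a bookshelf. The first two shelf undersides are at z = 0 and z = 298; with shelf thickness 27, the clear gap is 298 − 0 − 27 = 271 mm.


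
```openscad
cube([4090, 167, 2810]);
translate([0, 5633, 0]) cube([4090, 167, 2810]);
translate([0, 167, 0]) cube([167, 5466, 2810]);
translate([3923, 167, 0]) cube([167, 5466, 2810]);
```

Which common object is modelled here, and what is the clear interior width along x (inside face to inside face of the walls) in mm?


A house (or room) frame. The interior width is 3756 mm.

Four 2810 mm walls enclosing a rectangle with no floor or roof — a room or house frame. Outside width is 4090 mm and wall thickness is 167 mm, so the interior width is 4090 − 2 × 167 = 3756 mm.


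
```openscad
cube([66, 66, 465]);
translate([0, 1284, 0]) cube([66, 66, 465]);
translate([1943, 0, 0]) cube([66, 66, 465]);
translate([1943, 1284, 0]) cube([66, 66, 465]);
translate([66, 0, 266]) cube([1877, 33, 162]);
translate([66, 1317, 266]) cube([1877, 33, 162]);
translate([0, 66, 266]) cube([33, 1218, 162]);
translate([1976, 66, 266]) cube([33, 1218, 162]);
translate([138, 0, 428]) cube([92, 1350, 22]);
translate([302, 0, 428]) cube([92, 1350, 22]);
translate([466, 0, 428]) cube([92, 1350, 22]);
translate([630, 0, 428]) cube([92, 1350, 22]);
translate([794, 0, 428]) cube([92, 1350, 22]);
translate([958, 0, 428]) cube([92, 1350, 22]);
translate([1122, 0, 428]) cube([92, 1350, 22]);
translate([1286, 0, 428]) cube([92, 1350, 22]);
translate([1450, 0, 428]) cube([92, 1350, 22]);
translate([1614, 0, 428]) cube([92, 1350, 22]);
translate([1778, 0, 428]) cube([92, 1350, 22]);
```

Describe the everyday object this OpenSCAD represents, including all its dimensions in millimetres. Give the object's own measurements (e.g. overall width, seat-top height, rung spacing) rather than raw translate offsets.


A bed frame 2009 mm long (x) by 1350 mm wide (y). Four 66×66 mm corner posts, 465 mm tall, at the corners of the footprint. Four rails of 33 mm thickness and 162 mm height run between adjacent posts with their undersides at z = 266 mm, their outer faces flush with the outside of the frame (the two x-running rails run between the posts' inner faces; the two y-running rails run between the posts' inner faces). 11 slats, each 92 mm wide (x) and 22 mm thick, lie across the top of the two x-running rails, running the full 1350 mm width of the frame in y; along x they sit between the end posts with a 72 mm gap after the −x posts and between neighbouring slats, leaving 73 mm before the +x posts.


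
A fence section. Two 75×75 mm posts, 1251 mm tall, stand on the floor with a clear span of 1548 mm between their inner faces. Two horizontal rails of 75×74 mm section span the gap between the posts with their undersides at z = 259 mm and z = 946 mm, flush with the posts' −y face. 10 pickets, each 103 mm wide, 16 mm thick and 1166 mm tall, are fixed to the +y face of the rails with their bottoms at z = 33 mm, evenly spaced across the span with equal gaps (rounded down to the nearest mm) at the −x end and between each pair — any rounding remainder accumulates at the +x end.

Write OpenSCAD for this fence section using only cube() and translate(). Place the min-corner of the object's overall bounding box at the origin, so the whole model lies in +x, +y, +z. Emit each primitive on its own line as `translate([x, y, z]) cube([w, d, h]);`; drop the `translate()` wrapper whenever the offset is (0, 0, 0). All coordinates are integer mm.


cube([75, 75, 1251]);
translate([1623, 0, 0]) cube([75, 75, 1251]);
translate([75, 0, 259]) cube([1548, 75, 74]);
translate([75, 0, 946]) cube([1548, 75, 74]);
translate([122, 75, 33]) cube([103, 16, 1166]);
translate([272, 75, 33]) cube([103, 16, 1166]);
translate([422, 75, 33]) cube([103, 16, 1166]);
translate([572, 75, 33]) cube([103, 16, 1166]);
translate([722, 75, 33]) cube([103, 16, 1166]);
translate([872, 75, 33]) cube([103, 16, 1166]);
translate([1022, 75, 33]) cube([103, 16, 1166]);
translate([1172, 75, 33]) cube([103, 16, 1166]);
translate([1322, 75, 33]) cube([103, 16, 1166]);
translate([1472, 75, 33]) cube([103, 16, 1166]);


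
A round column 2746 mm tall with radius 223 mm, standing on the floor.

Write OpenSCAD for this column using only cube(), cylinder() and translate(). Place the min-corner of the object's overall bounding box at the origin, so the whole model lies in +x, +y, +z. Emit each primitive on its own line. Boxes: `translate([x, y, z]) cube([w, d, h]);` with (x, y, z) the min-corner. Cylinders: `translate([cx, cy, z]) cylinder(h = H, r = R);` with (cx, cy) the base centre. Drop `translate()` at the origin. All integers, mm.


translate([223, 223, 0]) cylinder(h = 2746, r = 223);


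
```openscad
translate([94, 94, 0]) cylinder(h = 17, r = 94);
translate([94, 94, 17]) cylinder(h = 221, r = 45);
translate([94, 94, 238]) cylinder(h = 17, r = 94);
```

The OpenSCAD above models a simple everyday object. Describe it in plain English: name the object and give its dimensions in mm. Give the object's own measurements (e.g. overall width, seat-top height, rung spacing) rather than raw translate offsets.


A spool: two coaxial disc flanges of radius 94 mm and thickness 17 mm, joined by a core cylinder of radius 45 mm and height 221 mm. The lower flange rests on z = 0 and the three cylinders share a vertical axis.


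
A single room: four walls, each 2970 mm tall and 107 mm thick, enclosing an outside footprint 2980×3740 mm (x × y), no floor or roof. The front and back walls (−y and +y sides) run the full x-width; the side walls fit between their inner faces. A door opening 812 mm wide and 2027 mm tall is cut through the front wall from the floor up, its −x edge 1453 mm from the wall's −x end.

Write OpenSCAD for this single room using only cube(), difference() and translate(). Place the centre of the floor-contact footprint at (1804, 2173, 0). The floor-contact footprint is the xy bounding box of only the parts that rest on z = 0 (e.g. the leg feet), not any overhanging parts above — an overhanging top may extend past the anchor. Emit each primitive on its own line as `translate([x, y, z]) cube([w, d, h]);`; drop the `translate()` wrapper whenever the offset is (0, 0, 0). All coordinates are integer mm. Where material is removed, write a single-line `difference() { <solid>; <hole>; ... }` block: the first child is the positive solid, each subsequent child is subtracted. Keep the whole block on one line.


difference() { translate([314, 303, 0]) cube([2980, 107, 2970]); translate([1767, 303, 0]) cube([812, 107, 2027]); }
translate([314, 3936, 0]) cube([2980, 107, 2970]);
translate([314, 410, 0]) cube([107, 3526, 2970]);
translate([3187, 410, 0]) cube([107, 3526, 2970]);


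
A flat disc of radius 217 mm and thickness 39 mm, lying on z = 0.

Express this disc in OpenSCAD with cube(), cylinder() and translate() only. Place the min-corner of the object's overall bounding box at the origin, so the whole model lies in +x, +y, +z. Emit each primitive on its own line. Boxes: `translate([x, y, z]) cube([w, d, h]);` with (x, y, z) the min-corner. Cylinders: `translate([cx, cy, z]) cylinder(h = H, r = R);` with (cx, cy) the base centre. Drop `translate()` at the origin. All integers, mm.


translate([217, 217, 0]) cylinder(h = 39, r = 217);


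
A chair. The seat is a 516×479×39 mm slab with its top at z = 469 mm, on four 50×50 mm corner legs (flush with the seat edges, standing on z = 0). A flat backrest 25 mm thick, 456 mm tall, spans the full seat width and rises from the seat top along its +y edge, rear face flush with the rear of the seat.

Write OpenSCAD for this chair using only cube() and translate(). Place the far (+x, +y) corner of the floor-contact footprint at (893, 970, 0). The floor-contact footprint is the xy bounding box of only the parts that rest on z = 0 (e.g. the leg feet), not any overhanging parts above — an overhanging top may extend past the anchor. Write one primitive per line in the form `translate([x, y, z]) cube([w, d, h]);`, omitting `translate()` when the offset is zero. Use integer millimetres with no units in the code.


translate([377, 491, 430]) cube([516, 479, 39]);
translate([377, 491, 0]) cube([50, 50, 430]);
translate([843, 491, 0]) cube([50, 50, 430]);
translate([377, 920, 0]) cube([50, 50, 430]);
translate([843, 920, 0]) cube([50, 50, 430]);
translate([377, 945, 469]) cube([516, 25, 456]);


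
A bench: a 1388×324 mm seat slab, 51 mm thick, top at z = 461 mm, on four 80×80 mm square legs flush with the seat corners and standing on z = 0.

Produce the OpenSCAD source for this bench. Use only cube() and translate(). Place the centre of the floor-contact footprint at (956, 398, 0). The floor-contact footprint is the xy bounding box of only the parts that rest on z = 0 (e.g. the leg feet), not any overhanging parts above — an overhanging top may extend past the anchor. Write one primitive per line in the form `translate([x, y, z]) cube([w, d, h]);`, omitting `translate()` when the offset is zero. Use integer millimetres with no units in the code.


translate([262, 236, 410]) cube([1388, 324, 51]);
translate([262, 236, 0]) cube([80, 80, 410]);
translate([262, 480, 0]) cube([80, 80, 410]);
translate([1570, 236, 0]) cube([80, 80, 410]);
translate([1570, 480, 0]) cube([80, 80, 410]);


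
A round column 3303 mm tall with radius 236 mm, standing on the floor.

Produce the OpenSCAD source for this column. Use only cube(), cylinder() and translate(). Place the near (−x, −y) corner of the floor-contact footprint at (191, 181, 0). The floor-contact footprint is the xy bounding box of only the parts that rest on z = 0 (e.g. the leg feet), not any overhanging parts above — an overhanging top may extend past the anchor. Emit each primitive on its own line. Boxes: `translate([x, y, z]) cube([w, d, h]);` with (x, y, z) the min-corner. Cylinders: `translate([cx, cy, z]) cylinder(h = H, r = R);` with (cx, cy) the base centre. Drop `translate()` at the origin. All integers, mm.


translate([427, 417, 0]) cylinder(h = 3303, r = 236);


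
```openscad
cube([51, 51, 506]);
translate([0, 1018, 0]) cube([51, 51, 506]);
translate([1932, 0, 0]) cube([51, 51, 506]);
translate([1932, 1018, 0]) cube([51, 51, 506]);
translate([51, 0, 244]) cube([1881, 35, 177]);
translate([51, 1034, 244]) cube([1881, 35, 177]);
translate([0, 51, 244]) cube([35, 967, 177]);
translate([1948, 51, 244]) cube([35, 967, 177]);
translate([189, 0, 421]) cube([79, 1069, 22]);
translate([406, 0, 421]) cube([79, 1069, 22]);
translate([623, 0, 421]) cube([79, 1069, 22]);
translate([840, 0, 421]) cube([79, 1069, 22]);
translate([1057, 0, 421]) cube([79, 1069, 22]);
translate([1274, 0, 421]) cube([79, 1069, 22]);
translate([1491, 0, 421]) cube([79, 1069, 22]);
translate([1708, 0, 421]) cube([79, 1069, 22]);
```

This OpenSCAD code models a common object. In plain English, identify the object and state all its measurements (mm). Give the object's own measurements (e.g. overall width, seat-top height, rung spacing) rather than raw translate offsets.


A bed frame 1983 mm long (x) by 1069 mm wide (y). Four 51×51 mm corner posts, 506 mm tall, at the corners of the footprint. Four rails of 35 mm thickness and 177 mm height run between adjacent posts with their undersides at z = 244 mm, their outer faces flush with the outside of the frame (the two x-running rails run between the posts' inner faces; the two y-running rails run between the posts' inner faces). 8 slats, each 79 mm wide (x) and 22 mm thick, lie across the top of the two x-running rails, running the full 1069 mm width of the frame in y; along x they sit between the end posts with a 138 mm gap after the −x posts and between neighbouring slats, leaving 145 mm before the +x posts.


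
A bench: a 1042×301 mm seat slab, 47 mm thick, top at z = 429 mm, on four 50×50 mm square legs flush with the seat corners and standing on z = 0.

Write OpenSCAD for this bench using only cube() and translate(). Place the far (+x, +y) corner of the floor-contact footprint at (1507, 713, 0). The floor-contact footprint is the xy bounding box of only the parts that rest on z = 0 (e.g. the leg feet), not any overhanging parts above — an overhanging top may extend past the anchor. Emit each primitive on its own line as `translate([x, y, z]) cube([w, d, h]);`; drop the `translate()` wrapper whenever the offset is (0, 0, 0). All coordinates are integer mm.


// leg_h = 429 − 47 = 382
translate([465, 412, 382]) cube([1042, 301, 47]);
translate([465, 412, 0]) cube([50, 50, 382]);
translate([465, 663, 0]) cube([50, 50, 382]);
translate([1457, 412, 0]) cube([50, 50, 382]);
translate([1457, 663, 0]) cube([50, 50, 382]);


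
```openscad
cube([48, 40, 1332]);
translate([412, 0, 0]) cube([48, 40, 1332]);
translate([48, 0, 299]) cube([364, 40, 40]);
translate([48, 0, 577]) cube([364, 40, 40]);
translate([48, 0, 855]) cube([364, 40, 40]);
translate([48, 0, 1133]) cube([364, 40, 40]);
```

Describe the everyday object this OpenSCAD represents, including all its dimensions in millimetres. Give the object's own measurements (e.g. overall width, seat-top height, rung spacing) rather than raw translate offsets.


A straight ladder. Two 48×40 mm vertical rails, 1332 mm tall, stand 460 mm apart (outside-to-outside) with their front faces coplanar on the −y side. 4 rungs, each 40 mm deep and 40 mm tall, span between the inner faces of the rails, front faces flush with the rails. The lowest rung's underside is at z = 299 mm and rungs are spaced 278 mm apart (underside to underside).


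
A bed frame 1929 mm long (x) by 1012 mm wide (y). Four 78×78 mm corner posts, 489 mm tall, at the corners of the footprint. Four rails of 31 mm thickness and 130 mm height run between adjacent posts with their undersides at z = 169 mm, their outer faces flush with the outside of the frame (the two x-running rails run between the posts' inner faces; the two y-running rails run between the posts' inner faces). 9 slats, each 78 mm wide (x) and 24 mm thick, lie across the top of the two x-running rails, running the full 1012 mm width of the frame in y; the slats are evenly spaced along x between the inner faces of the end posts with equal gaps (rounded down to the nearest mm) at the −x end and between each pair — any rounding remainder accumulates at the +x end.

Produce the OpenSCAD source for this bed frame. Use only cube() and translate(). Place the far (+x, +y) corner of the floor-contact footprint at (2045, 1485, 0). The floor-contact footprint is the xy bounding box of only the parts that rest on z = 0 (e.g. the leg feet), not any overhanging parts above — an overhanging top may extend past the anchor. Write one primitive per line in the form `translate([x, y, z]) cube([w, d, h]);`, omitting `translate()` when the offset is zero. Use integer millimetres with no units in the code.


translate([116, 473, 0]) cube([78, 78, 489]);
translate([116, 1407, 0]) cube([78, 78, 489]);
translate([1967, 473, 0]) cube([78, 78, 489]);
translate([1967, 1407, 0]) cube([78, 78, 489]);
translate([194, 473, 169]) cube([1773, 31, 130]);
translate([194, 1454, 169]) cube([1773, 31, 130]);
translate([116, 551, 169]) cube([31, 856, 130]);
translate([2014, 551, 169]) cube([31, 856, 130]);
translate([301, 473, 299]) cube([78, 1012, 24]);
translate([486, 473, 299]) cube([78, 1012, 24]);
translate([671, 473, 299]) cube([78, 1012, 24]);
translate([856, 473, 299]) cube([78, 1012, 24]);
translate([1041, 473, 299]) cube([78, 1012, 24]);
translate([1226, 473, 299]) cube([78, 1012, 24]);
translate([1411, 473, 299]) cube([78, 1012, 24]);
translate([1596, 473, 299]) cube([78, 1012, 24]);
translate([1781, 473, 299]) cube([78, 1012, 24]);


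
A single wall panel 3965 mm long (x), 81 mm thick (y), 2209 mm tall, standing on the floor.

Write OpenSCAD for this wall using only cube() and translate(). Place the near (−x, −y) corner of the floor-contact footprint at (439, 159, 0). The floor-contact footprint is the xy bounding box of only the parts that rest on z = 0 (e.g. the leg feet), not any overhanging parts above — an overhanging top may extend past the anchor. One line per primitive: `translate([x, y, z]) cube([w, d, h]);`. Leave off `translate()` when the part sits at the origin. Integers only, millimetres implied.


translate([439, 159, 0]) cube([3965, 81, 2209]);


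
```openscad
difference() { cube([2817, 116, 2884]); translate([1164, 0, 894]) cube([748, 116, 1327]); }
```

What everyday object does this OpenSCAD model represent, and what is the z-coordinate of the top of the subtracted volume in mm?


A wall with a window opening. The window head height is 2221 mm.

A wall with a rectangular opening subtracted — a window. Sill at z = 894, opening 1327 mm tall, so the head is at 894 + 1327 = 2221 mm.


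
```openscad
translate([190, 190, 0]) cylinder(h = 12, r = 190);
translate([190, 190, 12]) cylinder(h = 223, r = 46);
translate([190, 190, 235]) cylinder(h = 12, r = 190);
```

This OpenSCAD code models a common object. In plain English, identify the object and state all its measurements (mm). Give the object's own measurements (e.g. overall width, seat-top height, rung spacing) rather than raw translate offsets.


A spool: two coaxial disc flanges of radius 190 mm and thickness 12 mm, joined by a core cylinder of radius 46 mm and height 223 mm. The lower flange rests on z = 0 and the three cylinders share a vertical axis.


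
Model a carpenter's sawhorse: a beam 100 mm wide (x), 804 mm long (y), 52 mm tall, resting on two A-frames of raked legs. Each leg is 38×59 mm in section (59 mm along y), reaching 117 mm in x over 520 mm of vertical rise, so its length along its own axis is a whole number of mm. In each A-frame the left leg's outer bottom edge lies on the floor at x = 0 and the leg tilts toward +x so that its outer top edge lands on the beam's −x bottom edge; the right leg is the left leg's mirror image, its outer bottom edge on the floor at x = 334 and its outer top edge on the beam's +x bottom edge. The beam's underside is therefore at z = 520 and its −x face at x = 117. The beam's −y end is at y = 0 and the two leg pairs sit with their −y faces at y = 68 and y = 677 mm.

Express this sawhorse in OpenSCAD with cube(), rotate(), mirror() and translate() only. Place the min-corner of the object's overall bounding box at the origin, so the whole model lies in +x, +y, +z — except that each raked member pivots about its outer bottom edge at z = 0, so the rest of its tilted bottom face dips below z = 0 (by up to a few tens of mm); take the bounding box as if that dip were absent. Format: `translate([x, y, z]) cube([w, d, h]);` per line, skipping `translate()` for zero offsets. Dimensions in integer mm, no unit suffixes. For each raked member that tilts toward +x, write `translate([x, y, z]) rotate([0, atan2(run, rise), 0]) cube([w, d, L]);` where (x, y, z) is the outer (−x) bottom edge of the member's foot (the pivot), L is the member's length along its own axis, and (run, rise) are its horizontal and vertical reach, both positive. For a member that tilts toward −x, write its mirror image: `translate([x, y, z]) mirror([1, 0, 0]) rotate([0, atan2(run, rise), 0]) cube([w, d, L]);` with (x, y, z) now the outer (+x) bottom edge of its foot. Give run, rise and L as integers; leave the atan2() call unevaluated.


translate([117, 0, 520]) cube([100, 804, 52]);
translate([0, 68, 0]) rotate([0, atan2(117, 520), 0]) cube([38, 59, 533]);
translate([334, 68, 0]) mirror([1, 0, 0]) rotate([0, atan2(117, 520), 0]) cube([38, 59, 533]);
translate([0, 677, 0]) rotate([0, atan2(117, 520), 0]) cube([38, 59, 533]);
translate([334, 677, 0]) mirror([1, 0, 0]) rotate([0, atan2(117, 520), 0]) cube([38, 59, 533]);


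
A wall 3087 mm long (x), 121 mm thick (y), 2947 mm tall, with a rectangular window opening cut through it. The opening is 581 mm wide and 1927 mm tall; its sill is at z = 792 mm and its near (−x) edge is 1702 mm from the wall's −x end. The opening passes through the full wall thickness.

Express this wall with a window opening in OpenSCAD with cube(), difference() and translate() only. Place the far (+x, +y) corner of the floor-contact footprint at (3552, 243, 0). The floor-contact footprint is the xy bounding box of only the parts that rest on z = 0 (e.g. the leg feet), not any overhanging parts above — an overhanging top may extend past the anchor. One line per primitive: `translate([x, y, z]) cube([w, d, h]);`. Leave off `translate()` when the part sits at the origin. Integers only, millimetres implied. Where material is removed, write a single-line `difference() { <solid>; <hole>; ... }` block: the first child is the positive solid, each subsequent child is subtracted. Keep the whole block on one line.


difference() { translate([465, 122, 0]) cube([3087, 121, 2947]); translate([2167, 122, 792]) cube([581, 121, 1927]); }


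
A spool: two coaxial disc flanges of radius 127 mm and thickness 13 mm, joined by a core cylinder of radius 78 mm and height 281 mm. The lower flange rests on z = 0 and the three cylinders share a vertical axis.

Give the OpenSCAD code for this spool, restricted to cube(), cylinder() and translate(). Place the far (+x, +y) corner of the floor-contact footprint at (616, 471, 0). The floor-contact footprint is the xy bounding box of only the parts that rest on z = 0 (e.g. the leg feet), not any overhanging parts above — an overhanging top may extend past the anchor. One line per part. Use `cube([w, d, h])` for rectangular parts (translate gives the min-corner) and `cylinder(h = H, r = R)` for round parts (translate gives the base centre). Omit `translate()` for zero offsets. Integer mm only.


translate([489, 344, 0]) cylinder(h = 13, r = 127);
translate([489, 344, 13]) cylinder(h = 281, r = 78);
translate([489, 344, 294]) cylinder(h = 13, r = 127);


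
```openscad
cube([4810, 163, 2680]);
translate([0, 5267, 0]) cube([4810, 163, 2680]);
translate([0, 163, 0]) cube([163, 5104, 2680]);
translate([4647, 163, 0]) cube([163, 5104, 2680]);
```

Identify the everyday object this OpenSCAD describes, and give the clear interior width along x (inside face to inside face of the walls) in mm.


A house (or room) frame. The interior width is 4484 mm.

Four 2680 mm walls enclosing a rectangle with no floor or roof — a room or house frame. Outside width is 4810 mm and wall thickness is 163 mm, so the interior width is 4810 − 2 × 163 = 4484 mm.


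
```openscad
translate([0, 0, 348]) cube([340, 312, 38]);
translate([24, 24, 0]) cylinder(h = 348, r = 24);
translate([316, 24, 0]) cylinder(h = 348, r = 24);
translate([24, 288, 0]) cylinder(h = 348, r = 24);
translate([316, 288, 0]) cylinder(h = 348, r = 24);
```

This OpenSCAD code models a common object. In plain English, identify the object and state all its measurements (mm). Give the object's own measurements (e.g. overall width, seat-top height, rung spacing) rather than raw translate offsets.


A four-legged stool. The seat is a 340×312×38 mm slab whose top surface is at z = 386 mm; four round legs, each 48 mm in diameter, run from the floor (z = 0) to the underside of the seat, each leg's axis is inset half a diameter from the nearest pair of seat edges (so the leg's bounding box is flush with the corner).


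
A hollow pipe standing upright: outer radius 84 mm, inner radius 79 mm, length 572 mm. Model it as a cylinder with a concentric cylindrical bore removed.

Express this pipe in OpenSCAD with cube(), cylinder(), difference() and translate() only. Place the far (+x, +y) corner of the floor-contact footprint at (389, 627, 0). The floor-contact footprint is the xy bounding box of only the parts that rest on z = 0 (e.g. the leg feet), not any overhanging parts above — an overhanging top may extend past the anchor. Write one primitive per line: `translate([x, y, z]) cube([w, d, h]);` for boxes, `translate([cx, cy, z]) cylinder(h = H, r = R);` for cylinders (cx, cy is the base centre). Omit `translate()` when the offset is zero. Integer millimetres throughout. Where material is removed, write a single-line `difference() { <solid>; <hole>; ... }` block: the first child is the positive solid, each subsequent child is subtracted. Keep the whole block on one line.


difference() { translate([305, 543, 0]) cylinder(h = 572, r = 84); translate([305, 543, 0]) cylinder(h = 572, r = 79); }


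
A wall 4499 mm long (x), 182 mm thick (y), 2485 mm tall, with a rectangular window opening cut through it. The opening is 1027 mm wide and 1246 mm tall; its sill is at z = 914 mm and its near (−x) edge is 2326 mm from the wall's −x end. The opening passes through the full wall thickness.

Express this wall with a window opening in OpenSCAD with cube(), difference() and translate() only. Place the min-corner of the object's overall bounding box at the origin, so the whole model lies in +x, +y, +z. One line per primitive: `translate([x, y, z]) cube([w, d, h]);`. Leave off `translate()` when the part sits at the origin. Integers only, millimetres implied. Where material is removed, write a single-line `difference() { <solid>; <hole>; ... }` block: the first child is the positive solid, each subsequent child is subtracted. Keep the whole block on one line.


difference() { cube([4499, 182, 2485]); translate([2326, 0, 914]) cube([1027, 182, 1246]); }


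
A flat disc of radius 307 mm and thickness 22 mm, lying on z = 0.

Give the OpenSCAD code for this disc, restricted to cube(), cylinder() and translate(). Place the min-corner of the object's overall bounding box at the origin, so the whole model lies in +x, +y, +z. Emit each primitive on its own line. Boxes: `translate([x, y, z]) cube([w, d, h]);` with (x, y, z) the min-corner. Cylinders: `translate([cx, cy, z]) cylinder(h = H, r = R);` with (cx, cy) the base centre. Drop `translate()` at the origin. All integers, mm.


translate([307, 307, 0]) cylinder(h = 22, r = 307);


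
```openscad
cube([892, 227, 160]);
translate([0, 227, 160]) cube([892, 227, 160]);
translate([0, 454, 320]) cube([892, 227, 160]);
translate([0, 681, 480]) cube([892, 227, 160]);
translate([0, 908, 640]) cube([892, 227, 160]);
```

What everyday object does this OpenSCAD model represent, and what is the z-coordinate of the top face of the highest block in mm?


A staircase. The total rise is 800 mm.

5 identical blocks, each offset up and back from the previous — a staircase. Each step is 160 mm tall and there are 5 of them, so the total rise is 5 × 160 = 800 mm.


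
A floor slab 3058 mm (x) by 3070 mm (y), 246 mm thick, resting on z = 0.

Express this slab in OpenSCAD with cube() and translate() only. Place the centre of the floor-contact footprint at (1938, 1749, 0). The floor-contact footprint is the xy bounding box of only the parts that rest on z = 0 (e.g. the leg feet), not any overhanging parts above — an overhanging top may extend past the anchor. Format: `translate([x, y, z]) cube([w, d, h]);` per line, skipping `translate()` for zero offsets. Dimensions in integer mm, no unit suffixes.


translate([409, 214, 0]) cube([3058, 3070, 246]);


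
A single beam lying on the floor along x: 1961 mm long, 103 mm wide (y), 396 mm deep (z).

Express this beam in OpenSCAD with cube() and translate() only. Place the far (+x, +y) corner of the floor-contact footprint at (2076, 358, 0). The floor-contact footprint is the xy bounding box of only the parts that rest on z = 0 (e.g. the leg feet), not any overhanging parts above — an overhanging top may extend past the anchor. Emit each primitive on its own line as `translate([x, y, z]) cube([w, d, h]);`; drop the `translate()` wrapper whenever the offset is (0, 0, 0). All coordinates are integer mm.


translate([115, 255, 0]) cube([1961, 103, 396]);


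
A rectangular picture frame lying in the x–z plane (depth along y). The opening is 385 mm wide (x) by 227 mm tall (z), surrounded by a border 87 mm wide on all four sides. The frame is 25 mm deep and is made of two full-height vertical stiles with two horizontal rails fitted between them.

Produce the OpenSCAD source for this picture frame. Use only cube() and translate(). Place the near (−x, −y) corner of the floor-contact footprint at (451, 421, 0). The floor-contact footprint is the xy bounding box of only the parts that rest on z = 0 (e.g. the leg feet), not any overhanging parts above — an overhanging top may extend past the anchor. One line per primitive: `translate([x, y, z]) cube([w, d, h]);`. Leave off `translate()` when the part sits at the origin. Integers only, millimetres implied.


translate([451, 421, 0]) cube([87, 25, 401]);
translate([923, 421, 0]) cube([87, 25, 401]);
translate([538, 421, 0]) cube([385, 25, 87]);
translate([538, 421, 314]) cube([385, 25, 87]);


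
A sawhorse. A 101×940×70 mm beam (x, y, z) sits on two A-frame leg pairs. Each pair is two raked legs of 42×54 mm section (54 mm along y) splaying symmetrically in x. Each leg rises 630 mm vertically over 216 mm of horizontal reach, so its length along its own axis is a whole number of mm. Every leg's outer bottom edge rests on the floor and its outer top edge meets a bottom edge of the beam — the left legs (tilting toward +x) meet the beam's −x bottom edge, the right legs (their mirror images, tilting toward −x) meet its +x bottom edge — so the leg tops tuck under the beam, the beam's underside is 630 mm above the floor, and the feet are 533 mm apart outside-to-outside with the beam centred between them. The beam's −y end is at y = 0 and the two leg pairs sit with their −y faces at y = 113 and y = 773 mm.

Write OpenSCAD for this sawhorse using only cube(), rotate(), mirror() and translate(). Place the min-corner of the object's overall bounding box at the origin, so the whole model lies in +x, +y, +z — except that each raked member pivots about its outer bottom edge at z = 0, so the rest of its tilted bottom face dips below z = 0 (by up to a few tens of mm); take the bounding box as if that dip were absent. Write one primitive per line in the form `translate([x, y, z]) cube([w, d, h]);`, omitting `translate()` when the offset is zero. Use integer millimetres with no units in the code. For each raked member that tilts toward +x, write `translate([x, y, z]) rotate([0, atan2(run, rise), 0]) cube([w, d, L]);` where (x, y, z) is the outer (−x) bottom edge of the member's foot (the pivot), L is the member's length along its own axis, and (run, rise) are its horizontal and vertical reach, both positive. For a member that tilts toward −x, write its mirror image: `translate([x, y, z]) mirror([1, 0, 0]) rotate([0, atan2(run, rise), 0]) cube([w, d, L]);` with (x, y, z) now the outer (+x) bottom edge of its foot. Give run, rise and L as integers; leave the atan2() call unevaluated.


translate([216, 0, 630]) cube([101, 940, 70]);
translate([0, 113, 0]) rotate([0, atan2(216, 630), 0]) cube([42, 54, 666]);
translate([533, 113, 0]) mirror([1, 0, 0]) rotate([0, atan2(216, 630), 0]) cube([42, 54, 666]);
translate([0, 773, 0]) rotate([0, atan2(216, 630), 0]) cube([42, 54, 666]);
translate([533, 773, 0]) mirror([1, 0, 0]) rotate([0, atan2(216, 630), 0]) cube([42, 54, 666]);


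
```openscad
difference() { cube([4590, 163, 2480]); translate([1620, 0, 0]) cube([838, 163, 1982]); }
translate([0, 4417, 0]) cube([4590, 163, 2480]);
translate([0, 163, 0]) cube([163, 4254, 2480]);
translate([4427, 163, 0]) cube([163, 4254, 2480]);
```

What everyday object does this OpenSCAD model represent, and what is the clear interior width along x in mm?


A single room. The interior width is 4264 mm.

Four walls enclosing a rectangle with a door in the front wall — a room. Outside width 4590 minus two 163 mm walls gives 4264 mm.


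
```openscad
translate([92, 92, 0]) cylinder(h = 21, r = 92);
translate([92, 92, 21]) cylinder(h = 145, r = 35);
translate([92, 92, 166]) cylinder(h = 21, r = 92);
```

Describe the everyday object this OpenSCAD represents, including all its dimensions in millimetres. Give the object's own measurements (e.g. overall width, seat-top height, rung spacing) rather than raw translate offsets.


A spool: two coaxial disc flanges of radius 92 mm and thickness 21 mm, joined by a core cylinder of radius 35 mm and height 145 mm. The lower flange rests on z = 0 and the three cylinders share a vertical axis.


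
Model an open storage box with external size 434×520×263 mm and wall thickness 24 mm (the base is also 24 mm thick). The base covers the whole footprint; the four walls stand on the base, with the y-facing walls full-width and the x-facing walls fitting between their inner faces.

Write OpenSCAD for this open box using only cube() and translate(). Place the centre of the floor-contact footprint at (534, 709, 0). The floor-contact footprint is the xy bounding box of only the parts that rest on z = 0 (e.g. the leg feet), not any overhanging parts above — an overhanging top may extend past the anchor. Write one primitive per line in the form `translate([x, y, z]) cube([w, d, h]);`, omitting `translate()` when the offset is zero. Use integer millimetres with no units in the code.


translate([317, 449, 0]) cube([434, 520, 24]);
translate([317, 449, 24]) cube([434, 24, 239]);
translate([317, 945, 24]) cube([434, 24, 239]);
translate([317, 473, 24]) cube([24, 472, 239]);
translate([727, 473, 24]) cube([24, 472, 239]);


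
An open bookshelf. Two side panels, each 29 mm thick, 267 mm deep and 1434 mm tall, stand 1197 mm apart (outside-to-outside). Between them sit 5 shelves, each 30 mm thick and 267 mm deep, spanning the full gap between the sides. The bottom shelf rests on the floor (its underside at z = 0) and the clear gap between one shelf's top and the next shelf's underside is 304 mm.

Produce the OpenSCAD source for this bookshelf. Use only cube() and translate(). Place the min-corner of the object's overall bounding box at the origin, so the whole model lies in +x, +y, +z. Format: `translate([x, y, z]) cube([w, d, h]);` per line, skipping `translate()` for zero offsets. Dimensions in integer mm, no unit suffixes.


cube([29, 267, 1434]);
translate([1168, 0, 0]) cube([29, 267, 1434]);
translate([29, 0, 0]) cube([1139, 267, 30]);
translate([29, 0, 334]) cube([1139, 267, 30]);
translate([29, 0, 668]) cube([1139, 267, 30]);
translate([29, 0, 1002]) cube([1139, 267, 30]);
translate([29, 0, 1336]) cube([1139, 267, 30]);


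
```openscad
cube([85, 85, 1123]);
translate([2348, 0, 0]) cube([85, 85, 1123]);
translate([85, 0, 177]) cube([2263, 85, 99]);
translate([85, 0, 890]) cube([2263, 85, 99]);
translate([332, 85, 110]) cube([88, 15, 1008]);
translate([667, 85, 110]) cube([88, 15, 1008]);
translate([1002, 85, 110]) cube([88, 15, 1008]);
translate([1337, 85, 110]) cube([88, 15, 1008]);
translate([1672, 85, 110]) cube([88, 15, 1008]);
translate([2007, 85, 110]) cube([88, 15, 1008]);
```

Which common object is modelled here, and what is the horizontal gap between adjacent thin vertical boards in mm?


A fence section. The picket gap is 247 mm.

Two posts, two rails, 6 pickets — a fence section. Span 2263 mm holds 6 pickets of 88 mm with 7 equal gaps: ⌊(2263 − 6·88) / 7⌋ = 247 mm.


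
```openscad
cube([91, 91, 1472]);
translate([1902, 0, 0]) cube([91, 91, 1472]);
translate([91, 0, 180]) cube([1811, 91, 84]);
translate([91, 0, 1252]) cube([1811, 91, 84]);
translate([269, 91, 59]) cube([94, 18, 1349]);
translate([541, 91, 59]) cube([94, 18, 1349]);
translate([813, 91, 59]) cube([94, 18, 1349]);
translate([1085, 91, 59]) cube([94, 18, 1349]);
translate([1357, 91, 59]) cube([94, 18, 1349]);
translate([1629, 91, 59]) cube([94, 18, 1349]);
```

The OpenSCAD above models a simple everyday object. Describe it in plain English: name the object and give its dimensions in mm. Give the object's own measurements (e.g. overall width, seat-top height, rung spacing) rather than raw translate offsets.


A fence section. Two 91×91 mm posts, 1472 mm tall, stand on the floor with a clear span of 1811 mm between their inner faces. Two horizontal rails of 91×84 mm section span the gap between the posts with their undersides at z = 180 mm and z = 1252 mm, flush with the posts' −y face. 6 pickets, each 94 mm wide, 18 mm thick and 1349 mm tall, are fixed to the +y face of the rails with their bottoms at z = 59 mm, spaced across the span with a 178 mm gap after the −x post and between neighbouring pickets, with 179 mm left before the +x post.


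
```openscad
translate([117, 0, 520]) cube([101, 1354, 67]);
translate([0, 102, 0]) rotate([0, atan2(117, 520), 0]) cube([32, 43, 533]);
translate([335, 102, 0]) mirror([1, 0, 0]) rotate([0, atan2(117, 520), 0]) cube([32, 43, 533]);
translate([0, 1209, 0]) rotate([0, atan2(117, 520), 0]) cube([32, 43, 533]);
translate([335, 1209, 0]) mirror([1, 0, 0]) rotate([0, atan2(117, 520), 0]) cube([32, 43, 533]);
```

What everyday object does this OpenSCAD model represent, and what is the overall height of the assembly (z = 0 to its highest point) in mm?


A sawhorse. The overall height is 587 mm.

A beam across two mirrored pairs of raked legs — a sawhorse. The beam's underside is at z = 520 (matching the legs' vertical rise in atan2(117, 520)) and the beam is 67 mm tall, so its top is at 520 + 67 = 587 mm. The raked legs top out at the beam's underside, so that is the highest point.


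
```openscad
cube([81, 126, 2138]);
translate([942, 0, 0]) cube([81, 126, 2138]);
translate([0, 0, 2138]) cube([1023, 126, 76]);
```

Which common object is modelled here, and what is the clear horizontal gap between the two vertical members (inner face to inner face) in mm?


A door frame. The clear opening width is 861 mm.

Two 2138 mm tall posts with a header on top — a door frame. The left jamb is 81 mm wide at x = 0; the right jamb starts at x = 942. The clear opening is 942 − 81 = 861 mm.


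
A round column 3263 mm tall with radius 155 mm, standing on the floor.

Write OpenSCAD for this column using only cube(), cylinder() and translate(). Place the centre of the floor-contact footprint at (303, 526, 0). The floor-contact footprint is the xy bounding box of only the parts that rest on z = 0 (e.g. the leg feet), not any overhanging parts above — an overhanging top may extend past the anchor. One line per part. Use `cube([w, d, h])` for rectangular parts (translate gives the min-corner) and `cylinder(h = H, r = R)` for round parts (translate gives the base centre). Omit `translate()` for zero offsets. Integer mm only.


translate([303, 526, 0]) cylinder(h = 3263, r = 155);
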